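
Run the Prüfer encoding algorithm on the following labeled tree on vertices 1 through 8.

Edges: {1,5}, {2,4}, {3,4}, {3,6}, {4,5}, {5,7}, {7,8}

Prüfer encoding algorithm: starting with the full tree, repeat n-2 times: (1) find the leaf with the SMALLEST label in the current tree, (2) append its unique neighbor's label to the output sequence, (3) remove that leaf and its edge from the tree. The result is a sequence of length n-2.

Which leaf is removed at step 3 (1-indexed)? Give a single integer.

Answer: 6

Derivation:
Step 1: current leaves = {1,2,6,8}. Remove leaf 1 (neighbor: 5).
Step 2: current leaves = {2,6,8}. Remove leaf 2 (neighbor: 4).
Step 3: current leaves = {6,8}. Remove leaf 6 (neighbor: 3).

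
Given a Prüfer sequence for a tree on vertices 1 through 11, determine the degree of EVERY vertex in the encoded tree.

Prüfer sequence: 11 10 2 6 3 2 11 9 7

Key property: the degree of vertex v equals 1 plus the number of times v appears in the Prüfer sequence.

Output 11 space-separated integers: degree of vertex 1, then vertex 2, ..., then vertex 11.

p_1 = 11: count[11] becomes 1
p_2 = 10: count[10] becomes 1
p_3 = 2: count[2] becomes 1
p_4 = 6: count[6] becomes 1
p_5 = 3: count[3] becomes 1
p_6 = 2: count[2] becomes 2
p_7 = 11: count[11] becomes 2
p_8 = 9: count[9] becomes 1
p_9 = 7: count[7] becomes 1
Degrees (1 + count): deg[1]=1+0=1, deg[2]=1+2=3, deg[3]=1+1=2, deg[4]=1+0=1, deg[5]=1+0=1, deg[6]=1+1=2, deg[7]=1+1=2, deg[8]=1+0=1, deg[9]=1+1=2, deg[10]=1+1=2, deg[11]=1+2=3

Answer: 1 3 2 1 1 2 2 1 2 2 3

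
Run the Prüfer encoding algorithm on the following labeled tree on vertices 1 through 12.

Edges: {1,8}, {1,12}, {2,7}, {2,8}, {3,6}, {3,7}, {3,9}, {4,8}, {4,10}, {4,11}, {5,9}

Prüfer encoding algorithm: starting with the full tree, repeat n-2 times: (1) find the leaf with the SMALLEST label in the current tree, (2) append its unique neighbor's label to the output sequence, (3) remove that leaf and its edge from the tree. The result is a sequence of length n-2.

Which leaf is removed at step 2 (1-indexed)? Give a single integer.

Answer: 6

Derivation:
Step 1: current leaves = {5,6,10,11,12}. Remove leaf 5 (neighbor: 9).
Step 2: current leaves = {6,9,10,11,12}. Remove leaf 6 (neighbor: 3).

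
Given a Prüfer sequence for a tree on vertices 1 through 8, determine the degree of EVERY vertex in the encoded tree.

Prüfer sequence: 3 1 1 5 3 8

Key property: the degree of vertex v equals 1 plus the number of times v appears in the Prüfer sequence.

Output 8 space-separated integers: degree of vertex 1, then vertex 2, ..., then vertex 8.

Answer: 3 1 3 1 2 1 1 2

Derivation:
p_1 = 3: count[3] becomes 1
p_2 = 1: count[1] becomes 1
p_3 = 1: count[1] becomes 2
p_4 = 5: count[5] becomes 1
p_5 = 3: count[3] becomes 2
p_6 = 8: count[8] becomes 1
Degrees (1 + count): deg[1]=1+2=3, deg[2]=1+0=1, deg[3]=1+2=3, deg[4]=1+0=1, deg[5]=1+1=2, deg[6]=1+0=1, deg[7]=1+0=1, deg[8]=1+1=2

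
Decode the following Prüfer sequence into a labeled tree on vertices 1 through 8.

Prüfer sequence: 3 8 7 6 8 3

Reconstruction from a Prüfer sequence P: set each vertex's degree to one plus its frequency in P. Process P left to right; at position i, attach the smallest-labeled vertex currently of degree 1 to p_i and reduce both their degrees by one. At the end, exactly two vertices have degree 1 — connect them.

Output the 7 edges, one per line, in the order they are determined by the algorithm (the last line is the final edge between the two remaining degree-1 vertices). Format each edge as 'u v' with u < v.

Answer: 1 3
2 8
4 7
5 6
6 8
3 7
3 8

Derivation:
Initial degrees: {1:1, 2:1, 3:3, 4:1, 5:1, 6:2, 7:2, 8:3}
Step 1: smallest deg-1 vertex = 1, p_1 = 3. Add edge {1,3}. Now deg[1]=0, deg[3]=2.
Step 2: smallest deg-1 vertex = 2, p_2 = 8. Add edge {2,8}. Now deg[2]=0, deg[8]=2.
Step 3: smallest deg-1 vertex = 4, p_3 = 7. Add edge {4,7}. Now deg[4]=0, deg[7]=1.
Step 4: smallest deg-1 vertex = 5, p_4 = 6. Add edge {5,6}. Now deg[5]=0, deg[6]=1.
Step 5: smallest deg-1 vertex = 6, p_5 = 8. Add edge {6,8}. Now deg[6]=0, deg[8]=1.
Step 6: smallest deg-1 vertex = 7, p_6 = 3. Add edge {3,7}. Now deg[7]=0, deg[3]=1.
Final: two remaining deg-1 vertices are 3, 8. Add edge {3,8}.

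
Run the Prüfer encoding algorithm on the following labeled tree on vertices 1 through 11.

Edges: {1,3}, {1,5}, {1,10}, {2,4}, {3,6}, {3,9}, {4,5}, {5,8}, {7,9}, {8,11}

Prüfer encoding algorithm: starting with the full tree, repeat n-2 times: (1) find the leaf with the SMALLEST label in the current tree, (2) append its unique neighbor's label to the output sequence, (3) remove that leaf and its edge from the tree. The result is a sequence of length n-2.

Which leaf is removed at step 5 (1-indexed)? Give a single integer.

Step 1: current leaves = {2,6,7,10,11}. Remove leaf 2 (neighbor: 4).
Step 2: current leaves = {4,6,7,10,11}. Remove leaf 4 (neighbor: 5).
Step 3: current leaves = {6,7,10,11}. Remove leaf 6 (neighbor: 3).
Step 4: current leaves = {7,10,11}. Remove leaf 7 (neighbor: 9).
Step 5: current leaves = {9,10,11}. Remove leaf 9 (neighbor: 3).

Answer: 9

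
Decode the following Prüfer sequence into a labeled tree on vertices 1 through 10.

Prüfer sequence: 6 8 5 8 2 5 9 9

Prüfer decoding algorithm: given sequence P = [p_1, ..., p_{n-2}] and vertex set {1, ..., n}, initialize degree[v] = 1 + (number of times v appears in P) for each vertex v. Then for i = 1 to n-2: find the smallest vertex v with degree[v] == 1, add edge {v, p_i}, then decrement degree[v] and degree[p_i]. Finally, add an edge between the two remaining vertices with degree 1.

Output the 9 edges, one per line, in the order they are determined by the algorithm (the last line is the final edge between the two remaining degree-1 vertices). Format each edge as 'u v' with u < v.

Answer: 1 6
3 8
4 5
6 8
2 7
2 5
5 9
8 9
9 10

Derivation:
Initial degrees: {1:1, 2:2, 3:1, 4:1, 5:3, 6:2, 7:1, 8:3, 9:3, 10:1}
Step 1: smallest deg-1 vertex = 1, p_1 = 6. Add edge {1,6}. Now deg[1]=0, deg[6]=1.
Step 2: smallest deg-1 vertex = 3, p_2 = 8. Add edge {3,8}. Now deg[3]=0, deg[8]=2.
Step 3: smallest deg-1 vertex = 4, p_3 = 5. Add edge {4,5}. Now deg[4]=0, deg[5]=2.
Step 4: smallest deg-1 vertex = 6, p_4 = 8. Add edge {6,8}. Now deg[6]=0, deg[8]=1.
Step 5: smallest deg-1 vertex = 7, p_5 = 2. Add edge {2,7}. Now deg[7]=0, deg[2]=1.
Step 6: smallest deg-1 vertex = 2, p_6 = 5. Add edge {2,5}. Now deg[2]=0, deg[5]=1.
Step 7: smallest deg-1 vertex = 5, p_7 = 9. Add edge {5,9}. Now deg[5]=0, deg[9]=2.
Step 8: smallest deg-1 vertex = 8, p_8 = 9. Add edge {8,9}. Now deg[8]=0, deg[9]=1.
Final: two remaining deg-1 vertices are 9, 10. Add edge {9,10}.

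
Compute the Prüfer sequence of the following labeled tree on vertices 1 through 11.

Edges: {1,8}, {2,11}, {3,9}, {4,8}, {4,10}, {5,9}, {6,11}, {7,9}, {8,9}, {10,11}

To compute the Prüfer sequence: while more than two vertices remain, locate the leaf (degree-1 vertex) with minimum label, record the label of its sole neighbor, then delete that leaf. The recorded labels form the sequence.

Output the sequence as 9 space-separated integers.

Answer: 8 11 9 9 11 9 8 4 10

Derivation:
Step 1: leaves = {1,2,3,5,6,7}. Remove smallest leaf 1, emit neighbor 8.
Step 2: leaves = {2,3,5,6,7}. Remove smallest leaf 2, emit neighbor 11.
Step 3: leaves = {3,5,6,7}. Remove smallest leaf 3, emit neighbor 9.
Step 4: leaves = {5,6,7}. Remove smallest leaf 5, emit neighbor 9.
Step 5: leaves = {6,7}. Remove smallest leaf 6, emit neighbor 11.
Step 6: leaves = {7,11}. Remove smallest leaf 7, emit neighbor 9.
Step 7: leaves = {9,11}. Remove smallest leaf 9, emit neighbor 8.
Step 8: leaves = {8,11}. Remove smallest leaf 8, emit neighbor 4.
Step 9: leaves = {4,11}. Remove smallest leaf 4, emit neighbor 10.
Done: 2 vertices remain (10, 11). Sequence = [8 11 9 9 11 9 8 4 10]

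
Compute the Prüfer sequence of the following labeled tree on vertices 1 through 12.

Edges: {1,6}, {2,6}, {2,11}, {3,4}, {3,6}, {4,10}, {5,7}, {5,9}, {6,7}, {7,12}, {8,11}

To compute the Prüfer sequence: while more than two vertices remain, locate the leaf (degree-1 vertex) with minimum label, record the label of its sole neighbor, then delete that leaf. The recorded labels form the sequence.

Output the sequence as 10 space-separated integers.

Answer: 6 11 5 7 4 3 6 2 6 7

Derivation:
Step 1: leaves = {1,8,9,10,12}. Remove smallest leaf 1, emit neighbor 6.
Step 2: leaves = {8,9,10,12}. Remove smallest leaf 8, emit neighbor 11.
Step 3: leaves = {9,10,11,12}. Remove smallest leaf 9, emit neighbor 5.
Step 4: leaves = {5,10,11,12}. Remove smallest leaf 5, emit neighbor 7.
Step 5: leaves = {10,11,12}. Remove smallest leaf 10, emit neighbor 4.
Step 6: leaves = {4,11,12}. Remove smallest leaf 4, emit neighbor 3.
Step 7: leaves = {3,11,12}. Remove smallest leaf 3, emit neighbor 6.
Step 8: leaves = {11,12}. Remove smallest leaf 11, emit neighbor 2.
Step 9: leaves = {2,12}. Remove smallest leaf 2, emit neighbor 6.
Step 10: leaves = {6,12}. Remove smallest leaf 6, emit neighbor 7.
Done: 2 vertices remain (7, 12). Sequence = [6 11 5 7 4 3 6 2 6 7]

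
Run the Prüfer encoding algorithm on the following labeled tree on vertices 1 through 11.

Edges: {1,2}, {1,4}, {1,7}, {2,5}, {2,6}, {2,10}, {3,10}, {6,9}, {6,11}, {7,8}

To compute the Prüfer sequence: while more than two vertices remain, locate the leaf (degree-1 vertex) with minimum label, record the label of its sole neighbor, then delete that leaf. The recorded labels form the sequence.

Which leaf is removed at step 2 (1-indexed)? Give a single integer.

Answer: 4

Derivation:
Step 1: current leaves = {3,4,5,8,9,11}. Remove leaf 3 (neighbor: 10).
Step 2: current leaves = {4,5,8,9,10,11}. Remove leaf 4 (neighbor: 1).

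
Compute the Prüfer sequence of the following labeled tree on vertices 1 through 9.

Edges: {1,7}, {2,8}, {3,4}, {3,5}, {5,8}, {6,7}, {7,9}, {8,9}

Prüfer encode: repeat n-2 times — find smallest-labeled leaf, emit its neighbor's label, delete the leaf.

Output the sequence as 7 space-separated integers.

Step 1: leaves = {1,2,4,6}. Remove smallest leaf 1, emit neighbor 7.
Step 2: leaves = {2,4,6}. Remove smallest leaf 2, emit neighbor 8.
Step 3: leaves = {4,6}. Remove smallest leaf 4, emit neighbor 3.
Step 4: leaves = {3,6}. Remove smallest leaf 3, emit neighbor 5.
Step 5: leaves = {5,6}. Remove smallest leaf 5, emit neighbor 8.
Step 6: leaves = {6,8}. Remove smallest leaf 6, emit neighbor 7.
Step 7: leaves = {7,8}. Remove smallest leaf 7, emit neighbor 9.
Done: 2 vertices remain (8, 9). Sequence = [7 8 3 5 8 7 9]

Answer: 7 8 3 5 8 7 9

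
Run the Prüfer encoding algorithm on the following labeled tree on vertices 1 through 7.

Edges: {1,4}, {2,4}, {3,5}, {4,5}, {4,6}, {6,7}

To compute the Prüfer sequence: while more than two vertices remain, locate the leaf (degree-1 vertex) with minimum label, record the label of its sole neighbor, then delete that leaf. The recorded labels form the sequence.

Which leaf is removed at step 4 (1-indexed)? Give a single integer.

Answer: 5

Derivation:
Step 1: current leaves = {1,2,3,7}. Remove leaf 1 (neighbor: 4).
Step 2: current leaves = {2,3,7}. Remove leaf 2 (neighbor: 4).
Step 3: current leaves = {3,7}. Remove leaf 3 (neighbor: 5).
Step 4: current leaves = {5,7}. Remove leaf 5 (neighbor: 4).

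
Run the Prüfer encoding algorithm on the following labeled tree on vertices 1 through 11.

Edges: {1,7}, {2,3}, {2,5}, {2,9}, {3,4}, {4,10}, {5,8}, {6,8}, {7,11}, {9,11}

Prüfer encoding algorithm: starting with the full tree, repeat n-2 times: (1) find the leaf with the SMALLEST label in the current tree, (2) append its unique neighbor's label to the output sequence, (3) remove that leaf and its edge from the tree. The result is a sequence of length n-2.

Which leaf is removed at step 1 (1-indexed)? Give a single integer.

Step 1: current leaves = {1,6,10}. Remove leaf 1 (neighbor: 7).

Answer: 1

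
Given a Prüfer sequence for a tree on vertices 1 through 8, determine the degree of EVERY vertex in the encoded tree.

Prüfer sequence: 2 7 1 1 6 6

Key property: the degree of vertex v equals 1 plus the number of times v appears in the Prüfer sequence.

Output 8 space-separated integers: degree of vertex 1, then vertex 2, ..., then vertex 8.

p_1 = 2: count[2] becomes 1
p_2 = 7: count[7] becomes 1
p_3 = 1: count[1] becomes 1
p_4 = 1: count[1] becomes 2
p_5 = 6: count[6] becomes 1
p_6 = 6: count[6] becomes 2
Degrees (1 + count): deg[1]=1+2=3, deg[2]=1+1=2, deg[3]=1+0=1, deg[4]=1+0=1, deg[5]=1+0=1, deg[6]=1+2=3, deg[7]=1+1=2, deg[8]=1+0=1

Answer: 3 2 1 1 1 3 2 1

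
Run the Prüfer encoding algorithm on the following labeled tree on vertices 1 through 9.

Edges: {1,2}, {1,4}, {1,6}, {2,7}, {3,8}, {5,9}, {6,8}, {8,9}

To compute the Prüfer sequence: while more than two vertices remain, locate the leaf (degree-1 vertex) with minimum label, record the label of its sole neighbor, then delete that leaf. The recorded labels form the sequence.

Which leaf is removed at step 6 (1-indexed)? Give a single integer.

Answer: 1

Derivation:
Step 1: current leaves = {3,4,5,7}. Remove leaf 3 (neighbor: 8).
Step 2: current leaves = {4,5,7}. Remove leaf 4 (neighbor: 1).
Step 3: current leaves = {5,7}. Remove leaf 5 (neighbor: 9).
Step 4: current leaves = {7,9}. Remove leaf 7 (neighbor: 2).
Step 5: current leaves = {2,9}. Remove leaf 2 (neighbor: 1).
Step 6: current leaves = {1,9}. Remove leaf 1 (neighbor: 6).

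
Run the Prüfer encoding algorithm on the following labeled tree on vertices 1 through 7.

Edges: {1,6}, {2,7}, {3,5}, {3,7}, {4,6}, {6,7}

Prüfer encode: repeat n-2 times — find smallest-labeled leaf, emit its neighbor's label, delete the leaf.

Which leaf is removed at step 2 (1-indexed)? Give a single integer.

Step 1: current leaves = {1,2,4,5}. Remove leaf 1 (neighbor: 6).
Step 2: current leaves = {2,4,5}. Remove leaf 2 (neighbor: 7).

Answer: 2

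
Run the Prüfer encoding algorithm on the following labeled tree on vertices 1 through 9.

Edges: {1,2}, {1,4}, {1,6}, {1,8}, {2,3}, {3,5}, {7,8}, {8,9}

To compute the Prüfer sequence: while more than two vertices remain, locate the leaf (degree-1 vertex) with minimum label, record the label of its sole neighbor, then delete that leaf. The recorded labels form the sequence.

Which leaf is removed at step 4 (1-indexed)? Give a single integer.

Step 1: current leaves = {4,5,6,7,9}. Remove leaf 4 (neighbor: 1).
Step 2: current leaves = {5,6,7,9}. Remove leaf 5 (neighbor: 3).
Step 3: current leaves = {3,6,7,9}. Remove leaf 3 (neighbor: 2).
Step 4: current leaves = {2,6,7,9}. Remove leaf 2 (neighbor: 1).

Answer: 2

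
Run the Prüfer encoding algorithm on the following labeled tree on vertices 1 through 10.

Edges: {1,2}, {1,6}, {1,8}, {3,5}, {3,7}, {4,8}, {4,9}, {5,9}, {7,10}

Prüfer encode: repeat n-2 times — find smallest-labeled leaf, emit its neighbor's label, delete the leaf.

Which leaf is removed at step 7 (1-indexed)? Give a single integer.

Answer: 5

Derivation:
Step 1: current leaves = {2,6,10}. Remove leaf 2 (neighbor: 1).
Step 2: current leaves = {6,10}. Remove leaf 6 (neighbor: 1).
Step 3: current leaves = {1,10}. Remove leaf 1 (neighbor: 8).
Step 4: current leaves = {8,10}. Remove leaf 8 (neighbor: 4).
Step 5: current leaves = {4,10}. Remove leaf 4 (neighbor: 9).
Step 6: current leaves = {9,10}. Remove leaf 9 (neighbor: 5).
Step 7: current leaves = {5,10}. Remove leaf 5 (neighbor: 3).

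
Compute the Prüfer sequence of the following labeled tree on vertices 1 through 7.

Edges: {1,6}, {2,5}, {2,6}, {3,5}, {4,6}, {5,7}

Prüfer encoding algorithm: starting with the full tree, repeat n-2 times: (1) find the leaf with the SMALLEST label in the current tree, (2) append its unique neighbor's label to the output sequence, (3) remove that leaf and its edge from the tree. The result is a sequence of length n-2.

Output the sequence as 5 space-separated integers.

Answer: 6 5 6 2 5

Derivation:
Step 1: leaves = {1,3,4,7}. Remove smallest leaf 1, emit neighbor 6.
Step 2: leaves = {3,4,7}. Remove smallest leaf 3, emit neighbor 5.
Step 3: leaves = {4,7}. Remove smallest leaf 4, emit neighbor 6.
Step 4: leaves = {6,7}. Remove smallest leaf 6, emit neighbor 2.
Step 5: leaves = {2,7}. Remove smallest leaf 2, emit neighbor 5.
Done: 2 vertices remain (5, 7). Sequence = [6 5 6 2 5]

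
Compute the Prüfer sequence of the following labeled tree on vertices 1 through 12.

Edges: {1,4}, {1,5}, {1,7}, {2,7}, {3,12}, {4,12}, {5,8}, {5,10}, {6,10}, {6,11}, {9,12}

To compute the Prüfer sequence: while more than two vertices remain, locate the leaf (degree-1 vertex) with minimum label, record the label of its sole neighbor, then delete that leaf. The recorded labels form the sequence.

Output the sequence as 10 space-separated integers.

Step 1: leaves = {2,3,8,9,11}. Remove smallest leaf 2, emit neighbor 7.
Step 2: leaves = {3,7,8,9,11}. Remove smallest leaf 3, emit neighbor 12.
Step 3: leaves = {7,8,9,11}. Remove smallest leaf 7, emit neighbor 1.
Step 4: leaves = {8,9,11}. Remove smallest leaf 8, emit neighbor 5.
Step 5: leaves = {9,11}. Remove smallest leaf 9, emit neighbor 12.
Step 6: leaves = {11,12}. Remove smallest leaf 11, emit neighbor 6.
Step 7: leaves = {6,12}. Remove smallest leaf 6, emit neighbor 10.
Step 8: leaves = {10,12}. Remove smallest leaf 10, emit neighbor 5.
Step 9: leaves = {5,12}. Remove smallest leaf 5, emit neighbor 1.
Step 10: leaves = {1,12}. Remove smallest leaf 1, emit neighbor 4.
Done: 2 vertices remain (4, 12). Sequence = [7 12 1 5 12 6 10 5 1 4]

Answer: 7 12 1 5 12 6 10 5 1 4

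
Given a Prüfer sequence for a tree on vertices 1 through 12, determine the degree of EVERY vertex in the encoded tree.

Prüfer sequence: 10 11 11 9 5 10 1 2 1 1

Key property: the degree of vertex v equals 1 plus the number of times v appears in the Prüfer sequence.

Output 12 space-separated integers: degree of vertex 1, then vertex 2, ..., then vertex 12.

Answer: 4 2 1 1 2 1 1 1 2 3 3 1

Derivation:
p_1 = 10: count[10] becomes 1
p_2 = 11: count[11] becomes 1
p_3 = 11: count[11] becomes 2
p_4 = 9: count[9] becomes 1
p_5 = 5: count[5] becomes 1
p_6 = 10: count[10] becomes 2
p_7 = 1: count[1] becomes 1
p_8 = 2: count[2] becomes 1
p_9 = 1: count[1] becomes 2
p_10 = 1: count[1] becomes 3
Degrees (1 + count): deg[1]=1+3=4, deg[2]=1+1=2, deg[3]=1+0=1, deg[4]=1+0=1, deg[5]=1+1=2, deg[6]=1+0=1, deg[7]=1+0=1, deg[8]=1+0=1, deg[9]=1+1=2, deg[10]=1+2=3, deg[11]=1+2=3, deg[12]=1+0=1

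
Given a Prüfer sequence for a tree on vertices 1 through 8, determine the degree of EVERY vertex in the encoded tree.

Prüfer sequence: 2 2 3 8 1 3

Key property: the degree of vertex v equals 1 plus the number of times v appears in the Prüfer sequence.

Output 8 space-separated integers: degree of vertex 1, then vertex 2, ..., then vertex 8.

p_1 = 2: count[2] becomes 1
p_2 = 2: count[2] becomes 2
p_3 = 3: count[3] becomes 1
p_4 = 8: count[8] becomes 1
p_5 = 1: count[1] becomes 1
p_6 = 3: count[3] becomes 2
Degrees (1 + count): deg[1]=1+1=2, deg[2]=1+2=3, deg[3]=1+2=3, deg[4]=1+0=1, deg[5]=1+0=1, deg[6]=1+0=1, deg[7]=1+0=1, deg[8]=1+1=2

Answer: 2 3 3 1 1 1 1 2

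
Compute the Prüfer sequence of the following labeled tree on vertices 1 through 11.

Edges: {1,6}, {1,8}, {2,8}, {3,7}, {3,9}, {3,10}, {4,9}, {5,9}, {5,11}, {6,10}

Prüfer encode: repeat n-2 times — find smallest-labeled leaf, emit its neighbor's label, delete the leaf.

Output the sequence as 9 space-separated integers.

Answer: 8 9 3 1 6 10 3 9 5

Derivation:
Step 1: leaves = {2,4,7,11}. Remove smallest leaf 2, emit neighbor 8.
Step 2: leaves = {4,7,8,11}. Remove smallest leaf 4, emit neighbor 9.
Step 3: leaves = {7,8,11}. Remove smallest leaf 7, emit neighbor 3.
Step 4: leaves = {8,11}. Remove smallest leaf 8, emit neighbor 1.
Step 5: leaves = {1,11}. Remove smallest leaf 1, emit neighbor 6.
Step 6: leaves = {6,11}. Remove smallest leaf 6, emit neighbor 10.
Step 7: leaves = {10,11}. Remove smallest leaf 10, emit neighbor 3.
Step 8: leaves = {3,11}. Remove smallest leaf 3, emit neighbor 9.
Step 9: leaves = {9,11}. Remove smallest leaf 9, emit neighbor 5.
Done: 2 vertices remain (5, 11). Sequence = [8 9 3 1 6 10 3 9 5]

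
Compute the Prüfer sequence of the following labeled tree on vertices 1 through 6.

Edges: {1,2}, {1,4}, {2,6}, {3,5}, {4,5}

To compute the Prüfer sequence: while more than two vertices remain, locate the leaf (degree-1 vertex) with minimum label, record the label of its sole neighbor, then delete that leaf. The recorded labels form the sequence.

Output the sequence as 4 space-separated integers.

Answer: 5 4 1 2

Derivation:
Step 1: leaves = {3,6}. Remove smallest leaf 3, emit neighbor 5.
Step 2: leaves = {5,6}. Remove smallest leaf 5, emit neighbor 4.
Step 3: leaves = {4,6}. Remove smallest leaf 4, emit neighbor 1.
Step 4: leaves = {1,6}. Remove smallest leaf 1, emit neighbor 2.
Done: 2 vertices remain (2, 6). Sequence = [5 4 1 2]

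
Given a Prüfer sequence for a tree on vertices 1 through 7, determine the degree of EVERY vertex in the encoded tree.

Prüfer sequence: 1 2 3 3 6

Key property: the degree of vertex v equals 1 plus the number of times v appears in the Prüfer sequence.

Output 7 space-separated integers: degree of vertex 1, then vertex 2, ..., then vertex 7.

p_1 = 1: count[1] becomes 1
p_2 = 2: count[2] becomes 1
p_3 = 3: count[3] becomes 1
p_4 = 3: count[3] becomes 2
p_5 = 6: count[6] becomes 1
Degrees (1 + count): deg[1]=1+1=2, deg[2]=1+1=2, deg[3]=1+2=3, deg[4]=1+0=1, deg[5]=1+0=1, deg[6]=1+1=2, deg[7]=1+0=1

Answer: 2 2 3 1 1 2 1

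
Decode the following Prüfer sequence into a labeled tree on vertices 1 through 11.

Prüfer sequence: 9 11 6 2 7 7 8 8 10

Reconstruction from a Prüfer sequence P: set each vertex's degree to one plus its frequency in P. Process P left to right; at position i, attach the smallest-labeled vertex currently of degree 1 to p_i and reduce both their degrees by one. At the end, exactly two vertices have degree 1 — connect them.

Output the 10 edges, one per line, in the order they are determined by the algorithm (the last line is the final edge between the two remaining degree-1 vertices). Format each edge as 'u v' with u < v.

Initial degrees: {1:1, 2:2, 3:1, 4:1, 5:1, 6:2, 7:3, 8:3, 9:2, 10:2, 11:2}
Step 1: smallest deg-1 vertex = 1, p_1 = 9. Add edge {1,9}. Now deg[1]=0, deg[9]=1.
Step 2: smallest deg-1 vertex = 3, p_2 = 11. Add edge {3,11}. Now deg[3]=0, deg[11]=1.
Step 3: smallest deg-1 vertex = 4, p_3 = 6. Add edge {4,6}. Now deg[4]=0, deg[6]=1.
Step 4: smallest deg-1 vertex = 5, p_4 = 2. Add edge {2,5}. Now deg[5]=0, deg[2]=1.
Step 5: smallest deg-1 vertex = 2, p_5 = 7. Add edge {2,7}. Now deg[2]=0, deg[7]=2.
Step 6: smallest deg-1 vertex = 6, p_6 = 7. Add edge {6,7}. Now deg[6]=0, deg[7]=1.
Step 7: smallest deg-1 vertex = 7, p_7 = 8. Add edge {7,8}. Now deg[7]=0, deg[8]=2.
Step 8: smallest deg-1 vertex = 9, p_8 = 8. Add edge {8,9}. Now deg[9]=0, deg[8]=1.
Step 9: smallest deg-1 vertex = 8, p_9 = 10. Add edge {8,10}. Now deg[8]=0, deg[10]=1.
Final: two remaining deg-1 vertices are 10, 11. Add edge {10,11}.

Answer: 1 9
3 11
4 6
2 5
2 7
6 7
7 8
8 9
8 10
10 11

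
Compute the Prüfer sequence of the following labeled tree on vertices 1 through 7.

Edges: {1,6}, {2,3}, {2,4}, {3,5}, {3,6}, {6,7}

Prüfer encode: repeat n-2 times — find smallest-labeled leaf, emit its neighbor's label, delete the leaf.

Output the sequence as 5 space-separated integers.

Step 1: leaves = {1,4,5,7}. Remove smallest leaf 1, emit neighbor 6.
Step 2: leaves = {4,5,7}. Remove smallest leaf 4, emit neighbor 2.
Step 3: leaves = {2,5,7}. Remove smallest leaf 2, emit neighbor 3.
Step 4: leaves = {5,7}. Remove smallest leaf 5, emit neighbor 3.
Step 5: leaves = {3,7}. Remove smallest leaf 3, emit neighbor 6.
Done: 2 vertices remain (6, 7). Sequence = [6 2 3 3 6]

Answer: 6 2 3 3 6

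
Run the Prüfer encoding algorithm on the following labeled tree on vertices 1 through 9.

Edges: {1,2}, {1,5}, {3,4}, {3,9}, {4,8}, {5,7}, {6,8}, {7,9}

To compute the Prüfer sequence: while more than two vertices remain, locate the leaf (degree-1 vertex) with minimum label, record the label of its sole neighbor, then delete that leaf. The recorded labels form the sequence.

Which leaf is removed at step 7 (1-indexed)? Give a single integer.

Step 1: current leaves = {2,6}. Remove leaf 2 (neighbor: 1).
Step 2: current leaves = {1,6}. Remove leaf 1 (neighbor: 5).
Step 3: current leaves = {5,6}. Remove leaf 5 (neighbor: 7).
Step 4: current leaves = {6,7}. Remove leaf 6 (neighbor: 8).
Step 5: current leaves = {7,8}. Remove leaf 7 (neighbor: 9).
Step 6: current leaves = {8,9}. Remove leaf 8 (neighbor: 4).
Step 7: current leaves = {4,9}. Remove leaf 4 (neighbor: 3).

Answer: 4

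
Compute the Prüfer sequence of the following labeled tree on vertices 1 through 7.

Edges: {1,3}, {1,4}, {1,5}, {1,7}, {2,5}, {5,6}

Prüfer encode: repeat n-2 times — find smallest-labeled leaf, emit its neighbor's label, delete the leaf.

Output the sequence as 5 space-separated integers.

Answer: 5 1 1 5 1

Derivation:
Step 1: leaves = {2,3,4,6,7}. Remove smallest leaf 2, emit neighbor 5.
Step 2: leaves = {3,4,6,7}. Remove smallest leaf 3, emit neighbor 1.
Step 3: leaves = {4,6,7}. Remove smallest leaf 4, emit neighbor 1.
Step 4: leaves = {6,7}. Remove smallest leaf 6, emit neighbor 5.
Step 5: leaves = {5,7}. Remove smallest leaf 5, emit neighbor 1.
Done: 2 vertices remain (1, 7). Sequence = [5 1 1 5 1]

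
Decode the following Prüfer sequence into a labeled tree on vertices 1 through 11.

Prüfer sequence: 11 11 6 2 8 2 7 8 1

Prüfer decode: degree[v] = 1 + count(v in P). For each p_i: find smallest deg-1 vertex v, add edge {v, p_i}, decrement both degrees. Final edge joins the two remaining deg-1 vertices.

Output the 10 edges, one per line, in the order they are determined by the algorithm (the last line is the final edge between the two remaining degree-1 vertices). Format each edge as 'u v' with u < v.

Initial degrees: {1:2, 2:3, 3:1, 4:1, 5:1, 6:2, 7:2, 8:3, 9:1, 10:1, 11:3}
Step 1: smallest deg-1 vertex = 3, p_1 = 11. Add edge {3,11}. Now deg[3]=0, deg[11]=2.
Step 2: smallest deg-1 vertex = 4, p_2 = 11. Add edge {4,11}. Now deg[4]=0, deg[11]=1.
Step 3: smallest deg-1 vertex = 5, p_3 = 6. Add edge {5,6}. Now deg[5]=0, deg[6]=1.
Step 4: smallest deg-1 vertex = 6, p_4 = 2. Add edge {2,6}. Now deg[6]=0, deg[2]=2.
Step 5: smallest deg-1 vertex = 9, p_5 = 8. Add edge {8,9}. Now deg[9]=0, deg[8]=2.
Step 6: smallest deg-1 vertex = 10, p_6 = 2. Add edge {2,10}. Now deg[10]=0, deg[2]=1.
Step 7: smallest deg-1 vertex = 2, p_7 = 7. Add edge {2,7}. Now deg[2]=0, deg[7]=1.
Step 8: smallest deg-1 vertex = 7, p_8 = 8. Add edge {7,8}. Now deg[7]=0, deg[8]=1.
Step 9: smallest deg-1 vertex = 8, p_9 = 1. Add edge {1,8}. Now deg[8]=0, deg[1]=1.
Final: two remaining deg-1 vertices are 1, 11. Add edge {1,11}.

Answer: 3 11
4 11
5 6
2 6
8 9
2 10
2 7
7 8
1 8
1 11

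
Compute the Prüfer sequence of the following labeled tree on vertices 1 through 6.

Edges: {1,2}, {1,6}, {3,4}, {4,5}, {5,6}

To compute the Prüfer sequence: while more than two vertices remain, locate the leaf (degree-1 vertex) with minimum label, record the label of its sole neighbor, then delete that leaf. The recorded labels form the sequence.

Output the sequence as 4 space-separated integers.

Step 1: leaves = {2,3}. Remove smallest leaf 2, emit neighbor 1.
Step 2: leaves = {1,3}. Remove smallest leaf 1, emit neighbor 6.
Step 3: leaves = {3,6}. Remove smallest leaf 3, emit neighbor 4.
Step 4: leaves = {4,6}. Remove smallest leaf 4, emit neighbor 5.
Done: 2 vertices remain (5, 6). Sequence = [1 6 4 5]

Answer: 1 6 4 5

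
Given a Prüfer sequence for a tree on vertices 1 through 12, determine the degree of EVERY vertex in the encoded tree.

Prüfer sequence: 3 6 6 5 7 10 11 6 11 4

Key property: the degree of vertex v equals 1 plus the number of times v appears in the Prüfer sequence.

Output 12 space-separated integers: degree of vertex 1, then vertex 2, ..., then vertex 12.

p_1 = 3: count[3] becomes 1
p_2 = 6: count[6] becomes 1
p_3 = 6: count[6] becomes 2
p_4 = 5: count[5] becomes 1
p_5 = 7: count[7] becomes 1
p_6 = 10: count[10] becomes 1
p_7 = 11: count[11] becomes 1
p_8 = 6: count[6] becomes 3
p_9 = 11: count[11] becomes 2
p_10 = 4: count[4] becomes 1
Degrees (1 + count): deg[1]=1+0=1, deg[2]=1+0=1, deg[3]=1+1=2, deg[4]=1+1=2, deg[5]=1+1=2, deg[6]=1+3=4, deg[7]=1+1=2, deg[8]=1+0=1, deg[9]=1+0=1, deg[10]=1+1=2, deg[11]=1+2=3, deg[12]=1+0=1

Answer: 1 1 2 2 2 4 2 1 1 2 3 1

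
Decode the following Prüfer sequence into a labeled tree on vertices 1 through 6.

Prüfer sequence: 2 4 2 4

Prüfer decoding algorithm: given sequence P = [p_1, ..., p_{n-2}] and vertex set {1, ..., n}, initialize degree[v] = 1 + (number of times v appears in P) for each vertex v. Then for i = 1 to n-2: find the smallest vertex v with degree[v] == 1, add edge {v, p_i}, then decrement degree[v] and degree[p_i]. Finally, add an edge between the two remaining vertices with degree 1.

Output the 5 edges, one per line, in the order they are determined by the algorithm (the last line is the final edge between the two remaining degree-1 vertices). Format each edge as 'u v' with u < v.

Answer: 1 2
3 4
2 5
2 4
4 6

Derivation:
Initial degrees: {1:1, 2:3, 3:1, 4:3, 5:1, 6:1}
Step 1: smallest deg-1 vertex = 1, p_1 = 2. Add edge {1,2}. Now deg[1]=0, deg[2]=2.
Step 2: smallest deg-1 vertex = 3, p_2 = 4. Add edge {3,4}. Now deg[3]=0, deg[4]=2.
Step 3: smallest deg-1 vertex = 5, p_3 = 2. Add edge {2,5}. Now deg[5]=0, deg[2]=1.
Step 4: smallest deg-1 vertex = 2, p_4 = 4. Add edge {2,4}. Now deg[2]=0, deg[4]=1.
Final: two remaining deg-1 vertices are 4, 6. Add edge {4,6}.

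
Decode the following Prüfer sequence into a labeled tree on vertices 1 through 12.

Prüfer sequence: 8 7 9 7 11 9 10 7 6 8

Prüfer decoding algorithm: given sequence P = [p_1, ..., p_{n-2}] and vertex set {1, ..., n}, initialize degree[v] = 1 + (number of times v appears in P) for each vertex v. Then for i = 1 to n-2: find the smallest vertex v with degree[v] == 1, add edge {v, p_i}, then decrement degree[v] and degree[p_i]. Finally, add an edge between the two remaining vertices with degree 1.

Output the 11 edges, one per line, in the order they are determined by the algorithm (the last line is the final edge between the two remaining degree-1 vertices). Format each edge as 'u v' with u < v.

Initial degrees: {1:1, 2:1, 3:1, 4:1, 5:1, 6:2, 7:4, 8:3, 9:3, 10:2, 11:2, 12:1}
Step 1: smallest deg-1 vertex = 1, p_1 = 8. Add edge {1,8}. Now deg[1]=0, deg[8]=2.
Step 2: smallest deg-1 vertex = 2, p_2 = 7. Add edge {2,7}. Now deg[2]=0, deg[7]=3.
Step 3: smallest deg-1 vertex = 3, p_3 = 9. Add edge {3,9}. Now deg[3]=0, deg[9]=2.
Step 4: smallest deg-1 vertex = 4, p_4 = 7. Add edge {4,7}. Now deg[4]=0, deg[7]=2.
Step 5: smallest deg-1 vertex = 5, p_5 = 11. Add edge {5,11}. Now deg[5]=0, deg[11]=1.
Step 6: smallest deg-1 vertex = 11, p_6 = 9. Add edge {9,11}. Now deg[11]=0, deg[9]=1.
Step 7: smallest deg-1 vertex = 9, p_7 = 10. Add edge {9,10}. Now deg[9]=0, deg[10]=1.
Step 8: smallest deg-1 vertex = 10, p_8 = 7. Add edge {7,10}. Now deg[10]=0, deg[7]=1.
Step 9: smallest deg-1 vertex = 7, p_9 = 6. Add edge {6,7}. Now deg[7]=0, deg[6]=1.
Step 10: smallest deg-1 vertex = 6, p_10 = 8. Add edge {6,8}. Now deg[6]=0, deg[8]=1.
Final: two remaining deg-1 vertices are 8, 12. Add edge {8,12}.

Answer: 1 8
2 7
3 9
4 7
5 11
9 11
9 10
7 10
6 7
6 8
8 12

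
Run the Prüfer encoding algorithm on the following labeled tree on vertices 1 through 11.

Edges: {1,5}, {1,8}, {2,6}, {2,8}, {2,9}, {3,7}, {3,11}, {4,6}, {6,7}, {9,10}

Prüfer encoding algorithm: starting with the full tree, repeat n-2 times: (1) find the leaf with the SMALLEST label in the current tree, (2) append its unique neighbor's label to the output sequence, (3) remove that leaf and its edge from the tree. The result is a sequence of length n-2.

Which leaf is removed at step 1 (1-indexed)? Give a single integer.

Answer: 4

Derivation:
Step 1: current leaves = {4,5,10,11}. Remove leaf 4 (neighbor: 6).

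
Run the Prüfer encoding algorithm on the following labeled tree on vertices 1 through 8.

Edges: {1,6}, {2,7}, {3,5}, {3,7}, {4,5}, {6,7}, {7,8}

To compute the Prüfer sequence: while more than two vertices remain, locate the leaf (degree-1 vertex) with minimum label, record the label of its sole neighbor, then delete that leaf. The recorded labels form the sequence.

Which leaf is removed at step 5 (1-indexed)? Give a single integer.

Step 1: current leaves = {1,2,4,8}. Remove leaf 1 (neighbor: 6).
Step 2: current leaves = {2,4,6,8}. Remove leaf 2 (neighbor: 7).
Step 3: current leaves = {4,6,8}. Remove leaf 4 (neighbor: 5).
Step 4: current leaves = {5,6,8}. Remove leaf 5 (neighbor: 3).
Step 5: current leaves = {3,6,8}. Remove leaf 3 (neighbor: 7).

Answer: 3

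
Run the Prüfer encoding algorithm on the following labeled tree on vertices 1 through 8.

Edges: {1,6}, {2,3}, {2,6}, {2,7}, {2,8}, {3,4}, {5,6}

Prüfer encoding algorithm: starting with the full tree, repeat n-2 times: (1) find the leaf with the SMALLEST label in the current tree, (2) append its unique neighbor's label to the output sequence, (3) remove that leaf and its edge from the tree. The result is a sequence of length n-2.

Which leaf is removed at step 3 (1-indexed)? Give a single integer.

Answer: 3

Derivation:
Step 1: current leaves = {1,4,5,7,8}. Remove leaf 1 (neighbor: 6).
Step 2: current leaves = {4,5,7,8}. Remove leaf 4 (neighbor: 3).
Step 3: current leaves = {3,5,7,8}. Remove leaf 3 (neighbor: 2).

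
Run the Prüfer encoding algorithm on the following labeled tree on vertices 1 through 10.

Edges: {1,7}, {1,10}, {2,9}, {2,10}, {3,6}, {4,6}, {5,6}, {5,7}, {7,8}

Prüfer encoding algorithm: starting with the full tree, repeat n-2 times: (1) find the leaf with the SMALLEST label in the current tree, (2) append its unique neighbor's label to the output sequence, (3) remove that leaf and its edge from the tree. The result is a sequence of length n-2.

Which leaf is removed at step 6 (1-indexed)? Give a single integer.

Answer: 7

Derivation:
Step 1: current leaves = {3,4,8,9}. Remove leaf 3 (neighbor: 6).
Step 2: current leaves = {4,8,9}. Remove leaf 4 (neighbor: 6).
Step 3: current leaves = {6,8,9}. Remove leaf 6 (neighbor: 5).
Step 4: current leaves = {5,8,9}. Remove leaf 5 (neighbor: 7).
Step 5: current leaves = {8,9}. Remove leaf 8 (neighbor: 7).
Step 6: current leaves = {7,9}. Remove leaf 7 (neighbor: 1).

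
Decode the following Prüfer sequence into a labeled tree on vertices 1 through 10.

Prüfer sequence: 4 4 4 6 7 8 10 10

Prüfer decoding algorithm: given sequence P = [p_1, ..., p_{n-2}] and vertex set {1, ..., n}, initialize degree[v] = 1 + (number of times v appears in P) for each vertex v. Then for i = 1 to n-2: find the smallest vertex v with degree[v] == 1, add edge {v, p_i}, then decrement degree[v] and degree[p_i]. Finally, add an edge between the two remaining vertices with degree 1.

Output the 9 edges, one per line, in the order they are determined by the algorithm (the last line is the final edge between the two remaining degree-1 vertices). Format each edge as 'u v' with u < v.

Answer: 1 4
2 4
3 4
4 6
5 7
6 8
7 10
8 10
9 10

Derivation:
Initial degrees: {1:1, 2:1, 3:1, 4:4, 5:1, 6:2, 7:2, 8:2, 9:1, 10:3}
Step 1: smallest deg-1 vertex = 1, p_1 = 4. Add edge {1,4}. Now deg[1]=0, deg[4]=3.
Step 2: smallest deg-1 vertex = 2, p_2 = 4. Add edge {2,4}. Now deg[2]=0, deg[4]=2.
Step 3: smallest deg-1 vertex = 3, p_3 = 4. Add edge {3,4}. Now deg[3]=0, deg[4]=1.
Step 4: smallest deg-1 vertex = 4, p_4 = 6. Add edge {4,6}. Now deg[4]=0, deg[6]=1.
Step 5: smallest deg-1 vertex = 5, p_5 = 7. Add edge {5,7}. Now deg[5]=0, deg[7]=1.
Step 6: smallest deg-1 vertex = 6, p_6 = 8. Add edge {6,8}. Now deg[6]=0, deg[8]=1.
Step 7: smallest deg-1 vertex = 7, p_7 = 10. Add edge {7,10}. Now deg[7]=0, deg[10]=2.
Step 8: smallest deg-1 vertex = 8, p_8 = 10. Add edge {8,10}. Now deg[8]=0, deg[10]=1.
Final: two remaining deg-1 vertices are 9, 10. Add edge {9,10}.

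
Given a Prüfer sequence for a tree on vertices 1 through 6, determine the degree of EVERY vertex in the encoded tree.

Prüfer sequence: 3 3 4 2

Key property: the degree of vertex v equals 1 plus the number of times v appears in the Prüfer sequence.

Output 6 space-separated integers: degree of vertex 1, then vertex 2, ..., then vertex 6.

p_1 = 3: count[3] becomes 1
p_2 = 3: count[3] becomes 2
p_3 = 4: count[4] becomes 1
p_4 = 2: count[2] becomes 1
Degrees (1 + count): deg[1]=1+0=1, deg[2]=1+1=2, deg[3]=1+2=3, deg[4]=1+1=2, deg[5]=1+0=1, deg[6]=1+0=1

Answer: 1 2 3 2 1 1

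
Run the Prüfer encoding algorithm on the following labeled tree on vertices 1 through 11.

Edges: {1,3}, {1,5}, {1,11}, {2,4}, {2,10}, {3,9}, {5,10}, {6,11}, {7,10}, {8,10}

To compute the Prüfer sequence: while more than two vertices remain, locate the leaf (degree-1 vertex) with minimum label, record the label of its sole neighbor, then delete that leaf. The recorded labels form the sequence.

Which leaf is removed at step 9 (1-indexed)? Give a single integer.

Answer: 5

Derivation:
Step 1: current leaves = {4,6,7,8,9}. Remove leaf 4 (neighbor: 2).
Step 2: current leaves = {2,6,7,8,9}. Remove leaf 2 (neighbor: 10).
Step 3: current leaves = {6,7,8,9}. Remove leaf 6 (neighbor: 11).
Step 4: current leaves = {7,8,9,11}. Remove leaf 7 (neighbor: 10).
Step 5: current leaves = {8,9,11}. Remove leaf 8 (neighbor: 10).
Step 6: current leaves = {9,10,11}. Remove leaf 9 (neighbor: 3).
Step 7: current leaves = {3,10,11}. Remove leaf 3 (neighbor: 1).
Step 8: current leaves = {10,11}. Remove leaf 10 (neighbor: 5).
Step 9: current leaves = {5,11}. Remove leaf 5 (neighbor: 1).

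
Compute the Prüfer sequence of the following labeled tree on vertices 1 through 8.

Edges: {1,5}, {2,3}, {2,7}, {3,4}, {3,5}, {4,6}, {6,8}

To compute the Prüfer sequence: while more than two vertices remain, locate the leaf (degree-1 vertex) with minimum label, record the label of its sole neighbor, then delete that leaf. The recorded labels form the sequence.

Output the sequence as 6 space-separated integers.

Answer: 5 3 2 3 4 6

Derivation:
Step 1: leaves = {1,7,8}. Remove smallest leaf 1, emit neighbor 5.
Step 2: leaves = {5,7,8}. Remove smallest leaf 5, emit neighbor 3.
Step 3: leaves = {7,8}. Remove smallest leaf 7, emit neighbor 2.
Step 4: leaves = {2,8}. Remove smallest leaf 2, emit neighbor 3.
Step 5: leaves = {3,8}. Remove smallest leaf 3, emit neighbor 4.
Step 6: leaves = {4,8}. Remove smallest leaf 4, emit neighbor 6.
Done: 2 vertices remain (6, 8). Sequence = [5 3 2 3 4 6]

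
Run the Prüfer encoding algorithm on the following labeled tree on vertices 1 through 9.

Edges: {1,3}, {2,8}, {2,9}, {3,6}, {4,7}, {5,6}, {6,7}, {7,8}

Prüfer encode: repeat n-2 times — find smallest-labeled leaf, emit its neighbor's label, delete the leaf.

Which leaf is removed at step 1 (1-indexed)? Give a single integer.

Answer: 1

Derivation:
Step 1: current leaves = {1,4,5,9}. Remove leaf 1 (neighbor: 3).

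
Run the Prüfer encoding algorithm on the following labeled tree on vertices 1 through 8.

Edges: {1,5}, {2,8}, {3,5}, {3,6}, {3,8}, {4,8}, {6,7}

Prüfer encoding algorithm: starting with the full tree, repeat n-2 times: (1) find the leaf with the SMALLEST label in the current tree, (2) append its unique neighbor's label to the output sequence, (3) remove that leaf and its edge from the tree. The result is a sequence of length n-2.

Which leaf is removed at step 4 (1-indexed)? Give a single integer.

Step 1: current leaves = {1,2,4,7}. Remove leaf 1 (neighbor: 5).
Step 2: current leaves = {2,4,5,7}. Remove leaf 2 (neighbor: 8).
Step 3: current leaves = {4,5,7}. Remove leaf 4 (neighbor: 8).
Step 4: current leaves = {5,7,8}. Remove leaf 5 (neighbor: 3).

Answer: 5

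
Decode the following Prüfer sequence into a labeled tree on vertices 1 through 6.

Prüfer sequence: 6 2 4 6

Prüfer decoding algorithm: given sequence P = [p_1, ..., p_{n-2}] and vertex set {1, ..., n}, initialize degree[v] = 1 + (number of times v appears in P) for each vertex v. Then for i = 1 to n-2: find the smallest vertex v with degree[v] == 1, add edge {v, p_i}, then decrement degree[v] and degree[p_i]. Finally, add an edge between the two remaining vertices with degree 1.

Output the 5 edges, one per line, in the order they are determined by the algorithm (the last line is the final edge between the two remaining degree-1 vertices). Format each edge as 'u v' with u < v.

Answer: 1 6
2 3
2 4
4 6
5 6

Derivation:
Initial degrees: {1:1, 2:2, 3:1, 4:2, 5:1, 6:3}
Step 1: smallest deg-1 vertex = 1, p_1 = 6. Add edge {1,6}. Now deg[1]=0, deg[6]=2.
Step 2: smallest deg-1 vertex = 3, p_2 = 2. Add edge {2,3}. Now deg[3]=0, deg[2]=1.
Step 3: smallest deg-1 vertex = 2, p_3 = 4. Add edge {2,4}. Now deg[2]=0, deg[4]=1.
Step 4: smallest deg-1 vertex = 4, p_4 = 6. Add edge {4,6}. Now deg[4]=0, deg[6]=1.
Final: two remaining deg-1 vertices are 5, 6. Add edge {5,6}.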